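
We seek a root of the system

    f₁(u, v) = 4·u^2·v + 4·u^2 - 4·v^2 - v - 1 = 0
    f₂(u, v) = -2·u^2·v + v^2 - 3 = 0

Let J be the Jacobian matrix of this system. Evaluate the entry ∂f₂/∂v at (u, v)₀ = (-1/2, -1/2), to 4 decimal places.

-1.5000

∂f₂/∂v = -2·u^2 + 2·v.
At (-1/2, -1/2) this is -1.5000.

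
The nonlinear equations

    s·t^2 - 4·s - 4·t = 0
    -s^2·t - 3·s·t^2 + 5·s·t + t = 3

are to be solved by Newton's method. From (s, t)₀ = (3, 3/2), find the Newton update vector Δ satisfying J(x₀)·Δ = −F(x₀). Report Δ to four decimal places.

At (3, 3/2): F = (-11.2500, -12.7500).
Jacobian J = [[t^2 - 4, 2·s·t - 4], [-2·s·t - 3·t^2 + 5·t, -s^2 - 6·s·t + 5·s + 1]].
At the point, J = [[-1.7500, 5.0000], [-8.2500, -20.0000]] (det J = 76.2500).
Solving J·Δ = −F gives Δ = (-3.7869, 0.9246).

(-3.7869, 0.9246)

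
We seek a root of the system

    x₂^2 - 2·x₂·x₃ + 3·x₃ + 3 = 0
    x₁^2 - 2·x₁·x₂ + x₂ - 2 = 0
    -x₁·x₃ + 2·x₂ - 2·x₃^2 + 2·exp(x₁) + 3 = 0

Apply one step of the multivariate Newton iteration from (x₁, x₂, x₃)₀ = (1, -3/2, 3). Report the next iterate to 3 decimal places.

(1.306, 0.532, 2.173)

At (1, -3/2, 3): F = (23.250, 0.500, -15.56344).
Jacobian J = [[0, 2·x₂ - 2·x₃, -2·x₂ + 3], [2·x₁ - 2·x₂, -2·x₁ + 1, 0], [-x₃ + 2·exp(x₁), 2, -x₁ - 4·x₃]].
At the point, J = [[0.000, -9.000, 6.000], [5.000, -1.000, 0.000], [2.43656, 2.000, -13.000]] (det J = -510.38062).
Solving J·Δ = −F gives Δ = (0.306, 2.032, -0.827).
Then the next iterate is (x₁, x₂, x₃)₁ = (1.306, 0.532, 2.173).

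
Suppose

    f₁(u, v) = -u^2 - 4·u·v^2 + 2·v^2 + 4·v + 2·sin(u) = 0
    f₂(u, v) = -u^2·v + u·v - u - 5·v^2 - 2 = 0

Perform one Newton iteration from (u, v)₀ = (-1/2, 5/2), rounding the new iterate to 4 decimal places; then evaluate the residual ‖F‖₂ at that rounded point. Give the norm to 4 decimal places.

At (-1/2, 5/2): F = (33.791149, -34.6250).
Jacobian J = [[-2·u - 4·v^2 + 2·cos(u), -8·u·v + 4·v + 4], [-2·u·v + v - 1, -u^2 + u - 10·v]].
At the point, J = [[-22.244835, 24.0000], [4.0000, -25.7500]] (det J = 476.804498).
Solving J·Δ = −F gives Δ = (0.0821, -1.3319).
Then the next iterate is (u, v)₁ = (-0.4179, 1.1681).
Re-evaluating at (-0.4179, 1.1681): F = (8.695818, -9.096535), so ‖F‖₂ = 12.5843.

12.5843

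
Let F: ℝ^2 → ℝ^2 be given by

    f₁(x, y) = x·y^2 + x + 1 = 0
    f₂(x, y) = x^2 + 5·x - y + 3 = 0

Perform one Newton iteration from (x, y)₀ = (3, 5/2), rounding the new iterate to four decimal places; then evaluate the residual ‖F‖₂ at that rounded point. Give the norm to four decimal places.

7.1010

At (3, 5/2): F = (22.7500, 24.5000).
Jacobian J = [[y^2 + 1, 2·x·y], [2·x + 5, -1]].
At the point, J = [[7.2500, 15.0000], [11.0000, -1.0000]] (det J = -172.2500).
Solving J·Δ = −F gives Δ = (-2.2656, -0.4216).
Then the next iterate is (x, y)₁ = (0.7344, 2.0784).
Re-evaluating at (0.7344, 2.0784): F = (4.906822, 5.132943), so ‖F‖₂ = 7.1010.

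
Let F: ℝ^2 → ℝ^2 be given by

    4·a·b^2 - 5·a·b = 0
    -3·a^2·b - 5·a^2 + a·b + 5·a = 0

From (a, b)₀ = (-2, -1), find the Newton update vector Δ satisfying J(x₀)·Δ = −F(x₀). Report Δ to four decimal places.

(1.5251, 0.1644)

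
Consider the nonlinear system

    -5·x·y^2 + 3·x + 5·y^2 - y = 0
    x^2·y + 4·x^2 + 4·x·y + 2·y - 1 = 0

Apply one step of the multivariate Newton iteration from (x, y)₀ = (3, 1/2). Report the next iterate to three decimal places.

At (3, 1/2): F = (6.000, 46.500).
Jacobian J = [[-5·y^2 + 3, -10·x·y + 10·y - 1], [2·x·y + 8·x + 4·y, x^2 + 4·x + 2]].
At the point, J = [[1.750, -11.000], [29.000, 23.000]] (det J = 359.250).
Solving J·Δ = −F gives Δ = (-1.808, 0.258).
Then the next iterate is (x, y)₁ = (1.192, 0.758).

(1.192, 0.758)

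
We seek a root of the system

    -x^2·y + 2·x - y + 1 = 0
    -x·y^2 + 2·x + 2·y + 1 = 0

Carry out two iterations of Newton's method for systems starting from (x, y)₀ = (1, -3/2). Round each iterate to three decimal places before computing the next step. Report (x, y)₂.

(-0.633, -0.211)

At (1, -3/2): F = (6.000, -2.250).
Jacobian J = [[-2·x·y + 2, -x^2 - 1], [-y^2 + 2, -2·x·y + 2]].
At the point, J = [[5.000, -2.000], [-0.250, 5.000]] (det J = 24.500).
Solving J·Δ = −F gives Δ = (-1.041, 0.398).
Then the next iterate is (x, y)₁ = (-0.041, -1.102).
Round to (-0.041, -1.102) and repeat: F = (2.02185, -1.23621), J = [[1.90964, -1.00168], [0.78560, 1.90964]].
Δ = (-0.592, 0.891), so (x, y)₂ = (-0.633, -0.211).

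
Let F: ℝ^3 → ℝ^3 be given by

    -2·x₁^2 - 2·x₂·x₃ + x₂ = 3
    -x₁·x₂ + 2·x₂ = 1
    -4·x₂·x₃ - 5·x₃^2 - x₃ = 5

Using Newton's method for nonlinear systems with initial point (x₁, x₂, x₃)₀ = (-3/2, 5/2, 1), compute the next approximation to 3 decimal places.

(-0.680, 0.872, 0.310)

At (-3/2, 5/2, 1): F = (-10.000, 7.750, -21.000).
Jacobian J = [[-4·x₁, -2·x₃ + 1, -2·x₂], [-x₂, -x₁ + 2, 0], [0, -4·x₃, -4·x₂ - 10·x₃ - 1]].
At the point, J = [[6.000, -1.000, -5.000], [-2.500, 3.500, 0.000], [0.000, -4.000, -21.000]] (det J = -438.500).
Solving J·Δ = −F gives Δ = (0.820, -1.628, -0.690).
Then the next iterate is (x₁, x₂, x₃)₁ = (-0.680, 0.872, 0.310).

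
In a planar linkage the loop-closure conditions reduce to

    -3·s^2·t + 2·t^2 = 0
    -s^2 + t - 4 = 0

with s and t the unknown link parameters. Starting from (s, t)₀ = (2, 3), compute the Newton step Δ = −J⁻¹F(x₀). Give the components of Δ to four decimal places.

(-0.5000, 3.0000)

At (2, 3): F = (-18.0000, -5.0000).
Jacobian J = [[-6·s·t, -3·s^2 + 4·t], [-2·s, 1]].
At the point, J = [[-36.0000, 0.0000], [-4.0000, 1.0000]] (det J = -36.0000).
Solving J·Δ = −F gives Δ = (-0.5000, 3.0000).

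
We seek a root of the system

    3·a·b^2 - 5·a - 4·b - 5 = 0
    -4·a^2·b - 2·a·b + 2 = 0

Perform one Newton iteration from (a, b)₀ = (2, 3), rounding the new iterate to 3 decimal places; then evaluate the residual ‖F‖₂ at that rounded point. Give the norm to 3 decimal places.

14.771

At (2, 3): F = (27.000, -58.000).
Jacobian J = [[3·b^2 - 5, 6·a·b - 4], [-8·a·b - 2·b, -4·a^2 - 2·a]].
At the point, J = [[22.000, 32.000], [-54.000, -20.000]] (det J = 1288.000).
Solving J·Δ = −F gives Δ = (-1.022, -0.141).
Then the next iterate is (a, b)₁ = (0.978, 2.859).
Re-evaluating at (0.978, 2.859): F = (2.65617, -14.53056), so ‖F‖₂ = 14.771.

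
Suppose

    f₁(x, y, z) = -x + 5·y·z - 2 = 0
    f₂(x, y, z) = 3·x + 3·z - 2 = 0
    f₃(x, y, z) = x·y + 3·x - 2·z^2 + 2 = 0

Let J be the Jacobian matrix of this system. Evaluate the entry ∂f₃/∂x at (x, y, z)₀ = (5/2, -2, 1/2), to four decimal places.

1.0000

∂f₃/∂x = y + 3.
At (5/2, -2, 1/2) this is 1.0000.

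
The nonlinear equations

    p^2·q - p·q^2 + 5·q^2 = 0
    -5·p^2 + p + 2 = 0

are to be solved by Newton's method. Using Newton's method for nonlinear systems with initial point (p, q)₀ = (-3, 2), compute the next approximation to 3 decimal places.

(-1.516, 1.360)

At (-3, 2): F = (50.000, -46.000).
Jacobian J = [[2·p·q - q^2, p^2 - 2·p·q + 10·q], [-10·p + 1, 0]].
At the point, J = [[-16.000, 41.000], [31.000, 0.000]] (det J = -1271.000).
Solving J·Δ = −F gives Δ = (1.484, -0.640).
Then the next iterate is (p, q)₁ = (-1.516, 1.360).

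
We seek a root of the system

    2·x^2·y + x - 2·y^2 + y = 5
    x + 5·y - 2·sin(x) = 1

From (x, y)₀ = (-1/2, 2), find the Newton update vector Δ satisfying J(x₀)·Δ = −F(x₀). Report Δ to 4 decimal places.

(0.4512, -1.8236)

At (-1/2, 2): F = (-10.5000, 9.458851).
Jacobian J = [[4·x·y + 1, 2·x^2 - 4·y + 1], [-2·cos(x) + 1, 5]].
At the point, J = [[-3.0000, -6.5000], [-0.755165, 5.0000]] (det J = -19.908573).
Solving J·Δ = −F gives Δ = (0.4512, -1.8236).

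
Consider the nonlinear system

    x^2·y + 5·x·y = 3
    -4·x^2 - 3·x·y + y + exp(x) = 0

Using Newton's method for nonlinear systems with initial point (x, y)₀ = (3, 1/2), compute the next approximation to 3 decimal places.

At (3, 1/2): F = (9.000, -19.91446).
Jacobian J = [[2·x·y + 5·y, x^2 + 5·x], [-8·x - 3·y + exp(x), -3·x + 1]].
At the point, J = [[5.500, 24.000], [-5.41446, -8.000]] (det J = 85.94711).
Solving J·Δ = −F gives Δ = (-4.723, 0.707).
Then the next iterate is (x, y)₁ = (-1.723, 1.207).

(-1.723, 1.207)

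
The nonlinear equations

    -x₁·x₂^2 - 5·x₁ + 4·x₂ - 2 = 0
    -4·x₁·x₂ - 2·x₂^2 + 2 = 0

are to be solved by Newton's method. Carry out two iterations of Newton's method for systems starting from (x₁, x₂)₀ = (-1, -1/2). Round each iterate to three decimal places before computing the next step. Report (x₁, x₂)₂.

(-0.760, -0.496)

At (-1, -1/2): F = (1.250, -0.500).
Jacobian J = [[-x₂^2 - 5, -2·x₁·x₂ + 4], [-4·x₂, -4·x₁ - 4·x₂]].
At the point, J = [[-5.250, 3.000], [2.000, 6.000]] (det J = -37.500).
Solving J·Δ = −F gives Δ = (0.240, 0.003).
Then the next iterate is (x₁, x₂)₁ = (-0.760, -0.497).
Round to (-0.760, -0.497) and repeat: F = (-0.00027, -0.00490), J = [[-5.24701, 3.24456], [1.988, 5.028]].
Δ = (0.000, 0.001), so (x₁, x₂)₂ = (-0.760, -0.496).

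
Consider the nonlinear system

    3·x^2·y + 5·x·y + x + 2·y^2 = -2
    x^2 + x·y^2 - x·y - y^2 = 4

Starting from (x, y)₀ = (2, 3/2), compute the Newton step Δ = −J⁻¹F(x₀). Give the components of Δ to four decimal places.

(0.5869, -2.0376)

At (2, 3/2): F = (41.5000, -0.7500).
Jacobian J = [[6·x·y + 5·y + 1, 3·x^2 + 5·x + 4·y], [2·x + y^2 - y, 2·x·y - x - 2·y]].
At the point, J = [[26.5000, 28.0000], [4.7500, 1.0000]] (det J = -106.5000).
Solving J·Δ = −F gives Δ = (0.5869, -2.0376).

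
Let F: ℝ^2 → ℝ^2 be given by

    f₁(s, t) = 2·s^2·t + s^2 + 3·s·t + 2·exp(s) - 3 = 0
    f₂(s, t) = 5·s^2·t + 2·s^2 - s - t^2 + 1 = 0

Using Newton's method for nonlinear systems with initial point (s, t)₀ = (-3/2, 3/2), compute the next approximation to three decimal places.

At (-3/2, 3/2): F = (-0.30374, 21.625).
Jacobian J = [[4·s·t + 2·s + 3·t + 2·exp(s), 2·s^2 + 3·s], [10·s·t + 4·s - 1, 5·s^2 - 2·t]].
At the point, J = [[-7.05374, 0.000], [-29.500, 8.250]] (det J = -58.19335).
Solving J·Δ = −F gives Δ = (-0.043, -2.775).
Then the next iterate is (s, t)₁ = (-1.543, -1.275).

(-1.543, -1.275)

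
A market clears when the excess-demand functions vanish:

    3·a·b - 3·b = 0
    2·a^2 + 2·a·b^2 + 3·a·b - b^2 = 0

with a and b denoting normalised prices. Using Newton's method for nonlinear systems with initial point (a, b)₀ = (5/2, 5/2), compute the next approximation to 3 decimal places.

At (5/2, 5/2): F = (11.250, 56.250).
Jacobian J = [[3·b, 3·a - 3], [4·a + 2·b^2 + 3·b, 4·a·b + 3·a - 2·b]].
At the point, J = [[7.500, 4.500], [30.000, 27.500]] (det J = 71.250).
Solving J·Δ = −F gives Δ = (-0.789, -1.184).
Then the next iterate is (a, b)₁ = (1.711, 1.316).

(1.711, 1.316)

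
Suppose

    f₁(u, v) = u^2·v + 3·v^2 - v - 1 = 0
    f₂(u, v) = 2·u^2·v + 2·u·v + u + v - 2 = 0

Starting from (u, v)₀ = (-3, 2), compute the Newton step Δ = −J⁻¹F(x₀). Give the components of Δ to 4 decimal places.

At (-3, 2): F = (27.0000, 21.0000).
Jacobian J = [[2·u·v, u^2 + 6·v - 1], [4·u·v + 2·v + 1, 2·u^2 + 2·u + 1]].
At the point, J = [[-12.0000, 20.0000], [-19.0000, 13.0000]] (det J = 224.0000).
Solving J·Δ = −F gives Δ = (0.3080, -1.1652).

(0.3080, -1.1652)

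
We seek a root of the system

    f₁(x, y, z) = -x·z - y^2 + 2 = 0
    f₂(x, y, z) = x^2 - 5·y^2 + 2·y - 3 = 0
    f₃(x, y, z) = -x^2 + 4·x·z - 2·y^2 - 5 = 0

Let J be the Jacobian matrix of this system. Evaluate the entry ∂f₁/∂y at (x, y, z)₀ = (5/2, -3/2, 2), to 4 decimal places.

∂f₁/∂y = -2·y.
At (5/2, -3/2, 2) this is 3.0000.

3.0000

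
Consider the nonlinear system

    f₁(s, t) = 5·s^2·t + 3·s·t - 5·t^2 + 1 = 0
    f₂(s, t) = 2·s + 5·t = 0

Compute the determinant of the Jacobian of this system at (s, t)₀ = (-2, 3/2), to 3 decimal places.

J = [[10·s·t + 3·t, 5·s^2 + 3·s - 10·t], [2, 5]].
At the point, J = [[-25.500, -1.000], [2.000, 5.000]].
det J = -125.500.

-125.500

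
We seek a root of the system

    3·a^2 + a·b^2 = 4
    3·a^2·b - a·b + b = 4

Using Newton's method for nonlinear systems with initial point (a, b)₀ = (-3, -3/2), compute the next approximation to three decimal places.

At (-3, -3/2): F = (16.250, -50.500).
Jacobian J = [[6·a + b^2, 2·a·b], [6·a·b - b, 3·a^2 - a + 1]].
At the point, J = [[-15.750, 9.000], [28.500, 31.000]] (det J = -744.750).
Solving J·Δ = −F gives Δ = (1.287, 0.446).
Then the next iterate is (a, b)₁ = (-1.713, -1.054).

(-1.713, -1.054)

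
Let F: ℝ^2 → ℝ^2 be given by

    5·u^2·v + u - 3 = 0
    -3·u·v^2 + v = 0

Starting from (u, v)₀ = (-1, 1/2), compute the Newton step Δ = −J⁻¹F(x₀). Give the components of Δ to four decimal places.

At (-1, 1/2): F = (-1.5000, 1.2500).
Jacobian J = [[10·u·v + 1, 5·u^2], [-3·v^2, -6·u·v + 1]].
At the point, J = [[-4.0000, 5.0000], [-0.7500, 4.0000]] (det J = -12.2500).
Solving J·Δ = −F gives Δ = (-1.0000, -0.5000).

(-1.0000, -0.5000)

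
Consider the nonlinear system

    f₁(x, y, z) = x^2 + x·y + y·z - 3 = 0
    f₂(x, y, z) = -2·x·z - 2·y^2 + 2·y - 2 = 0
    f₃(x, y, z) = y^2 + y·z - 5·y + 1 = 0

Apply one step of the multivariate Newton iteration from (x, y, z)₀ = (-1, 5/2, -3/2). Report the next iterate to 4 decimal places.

At (-1, 5/2, -3/2): F = (-8.2500, -12.5000, -9.0000).
Jacobian J = [[2·x + y, x + z, y], [-2·z, -4·y + 2, -2·x], [0, 2·y + z - 5, y]].
At the point, J = [[0.5000, -2.5000, 2.5000], [3.0000, -8.0000, 2.0000], [0.0000, -1.5000, 2.5000]] (det J = -1.0000).
Solving J·Δ = −F gives Δ = (-26.0000, -12.2500, -3.7500).
Then the next iterate is (x, y, z)₁ = (-27.0000, -9.7500, -5.2500).

(-27.0000, -9.7500, -5.2500)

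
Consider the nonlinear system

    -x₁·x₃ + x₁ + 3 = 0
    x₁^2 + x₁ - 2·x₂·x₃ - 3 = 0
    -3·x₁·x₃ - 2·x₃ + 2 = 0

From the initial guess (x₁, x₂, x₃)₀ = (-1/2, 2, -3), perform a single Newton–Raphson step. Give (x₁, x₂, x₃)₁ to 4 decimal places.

(-0.8462, 1.0545, -2.2308)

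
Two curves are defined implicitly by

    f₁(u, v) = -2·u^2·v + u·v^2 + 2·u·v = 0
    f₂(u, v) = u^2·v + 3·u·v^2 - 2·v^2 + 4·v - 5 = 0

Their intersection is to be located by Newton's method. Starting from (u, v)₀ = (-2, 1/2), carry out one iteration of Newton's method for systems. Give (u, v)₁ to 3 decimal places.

(-4.400, -0.864)

At (-2, 1/2): F = (-6.500, -3.000).
Jacobian J = [[-4·u·v + v^2 + 2·v, -2·u^2 + 2·u·v + 2·u], [2·u·v + 3·v^2, u^2 + 6·u·v - 4·v + 4]].
At the point, J = [[5.250, -14.000], [-1.250, 0.000]] (det J = -17.500).
Solving J·Δ = −F gives Δ = (-2.400, -1.364).
Then the next iterate is (u, v)₁ = (-4.400, -0.864).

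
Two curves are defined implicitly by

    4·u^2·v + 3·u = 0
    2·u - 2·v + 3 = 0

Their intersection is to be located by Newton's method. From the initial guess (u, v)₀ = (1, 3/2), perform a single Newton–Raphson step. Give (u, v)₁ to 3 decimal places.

At (1, 3/2): F = (9.000, 2.000).
Jacobian J = [[8·u·v + 3, 4·u^2], [2, -2]].
At the point, J = [[15.000, 4.000], [2.000, -2.000]] (det J = -38.000).
Solving J·Δ = −F gives Δ = (-0.684, 0.316).
Then the next iterate is (u, v)₁ = (0.316, 1.816).

(0.316, 1.816)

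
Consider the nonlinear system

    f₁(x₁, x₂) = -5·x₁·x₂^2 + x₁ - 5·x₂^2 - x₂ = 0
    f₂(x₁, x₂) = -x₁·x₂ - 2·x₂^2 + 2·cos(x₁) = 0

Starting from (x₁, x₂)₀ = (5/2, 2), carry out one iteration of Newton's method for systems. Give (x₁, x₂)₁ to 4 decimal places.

(-8.6710, 4.0105)

At (5/2, 2): F = (-69.5000, -14.602287).
Jacobian J = [[-5·x₂^2 + 1, -10·x₁·x₂ - 10·x₂ - 1], [-x₂ - 2·sin(x₁), -x₁ - 4·x₂]].
At the point, J = [[-19.0000, -71.0000], [-3.196944, -10.5000]] (det J = -27.483044).
Solving J·Δ = −F gives Δ = (-11.1710, 2.0105).
Then the next iterate is (x₁, x₂)₁ = (-8.6710, 4.0105).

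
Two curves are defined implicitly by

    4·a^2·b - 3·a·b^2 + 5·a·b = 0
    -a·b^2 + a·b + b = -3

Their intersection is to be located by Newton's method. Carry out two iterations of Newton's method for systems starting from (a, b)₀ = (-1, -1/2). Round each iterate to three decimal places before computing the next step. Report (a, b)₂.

(14.679, -4.453)

At (-1, -1/2): F = (1.250, 3.250).
Jacobian J = [[8·a·b - 3·b^2 + 5·b, 4·a^2 - 6·a·b + 5·a], [-b^2 + b, -2·a·b + a + 1]].
At the point, J = [[0.750, -4.000], [-0.750, -1.000]] (det J = -3.750).
Solving J·Δ = −F gives Δ = (3.133, 0.900).
Then the next iterate is (a, b)₁ = (2.133, 0.400).
Round to (2.133, 0.400) and repeat: F = (10.52166, 3.91192), J = [[8.34560, 23.74456], [0.240, 1.42660]].
Δ = (12.546, -4.853), so (a, b)₂ = (14.679, -4.453).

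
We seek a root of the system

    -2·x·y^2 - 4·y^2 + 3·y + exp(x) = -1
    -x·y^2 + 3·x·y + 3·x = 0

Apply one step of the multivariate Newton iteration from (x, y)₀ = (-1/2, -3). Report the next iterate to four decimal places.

At (-1/2, -3): F = (-34.393469, 7.5000).
Jacobian J = [[-2·y^2 + exp(x), -4·x·y - 8·y + 3], [-y^2 + 3·y + 3, -2·x·y + 3·x]].
At the point, J = [[-17.393469, 21.0000], [-15.0000, -4.5000]] (det J = 393.270612).
Solving J·Δ = −F gives Δ = (0.0069, 1.6435).
Then the next iterate is (x, y)₁ = (-0.4931, -1.3565).

(-0.4931, -1.3565)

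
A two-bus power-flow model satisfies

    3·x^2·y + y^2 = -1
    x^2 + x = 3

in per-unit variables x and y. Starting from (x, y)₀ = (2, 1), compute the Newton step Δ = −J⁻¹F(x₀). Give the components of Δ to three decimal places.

(-0.600, -0.486)

At (2, 1): F = (14.000, 3.000).
Jacobian J = [[6·x·y, 3·x^2 + 2·y], [2·x + 1, 0]].
At the point, J = [[12.000, 14.000], [5.000, 0.000]] (det J = -70.000).
Solving J·Δ = −F gives Δ = (-0.600, -0.486).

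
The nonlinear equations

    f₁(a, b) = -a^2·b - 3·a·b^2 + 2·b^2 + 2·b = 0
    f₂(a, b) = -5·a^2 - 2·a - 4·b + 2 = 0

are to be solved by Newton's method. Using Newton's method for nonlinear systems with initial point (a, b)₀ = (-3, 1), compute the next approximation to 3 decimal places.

(-1.613, 0.456)

At (-3, 1): F = (4.000, -41.000).
Jacobian J = [[-2·a·b - 3·b^2, -a^2 - 6·a·b + 4·b + 2], [-10·a - 2, -4]].
At the point, J = [[3.000, 15.000], [28.000, -4.000]] (det J = -432.000).
Solving J·Δ = −F gives Δ = (1.387, -0.544).
Then the next iterate is (a, b)₁ = (-1.613, 0.456).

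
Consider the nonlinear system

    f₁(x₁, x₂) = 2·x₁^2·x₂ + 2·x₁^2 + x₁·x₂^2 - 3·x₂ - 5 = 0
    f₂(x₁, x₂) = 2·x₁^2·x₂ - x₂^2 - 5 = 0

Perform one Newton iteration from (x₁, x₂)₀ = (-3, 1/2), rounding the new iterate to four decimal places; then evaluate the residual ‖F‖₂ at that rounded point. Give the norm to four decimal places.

2.5691

At (-3, 1/2): F = (19.7500, 3.7500).
Jacobian J = [[4·x₁·x₂ + 4·x₁ + x₂^2, 2·x₁^2 + 2·x₁·x₂ - 3], [4·x₁·x₂, 2·x₁^2 - 2·x₂]].
At the point, J = [[-17.7500, 12.0000], [-6.0000, 17.0000]] (det J = -229.7500).
Solving J·Δ = −F gives Δ = (1.2655, 0.2261).
Then the next iterate is (x₁, x₂)₁ = (-1.7345, 0.7261).
Re-evaluating at (-1.7345, 0.7261): F = (2.293145, -1.158292), so ‖F‖₂ = 2.5691.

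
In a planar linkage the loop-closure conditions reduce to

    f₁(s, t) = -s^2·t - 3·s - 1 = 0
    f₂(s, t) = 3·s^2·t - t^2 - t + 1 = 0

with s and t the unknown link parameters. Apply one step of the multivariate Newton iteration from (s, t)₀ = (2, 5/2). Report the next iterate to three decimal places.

At (2, 5/2): F = (-17.000, 22.250).
Jacobian J = [[-2·s·t - 3, -s^2], [6·s·t, 3·s^2 - 2·t - 1]].
At the point, J = [[-13.000, -4.000], [30.000, 6.000]] (det J = 42.000).
Solving J·Δ = −F gives Δ = (0.310, -5.256).
Then the next iterate is (s, t)₁ = (2.310, -2.756).

(2.310, -2.756)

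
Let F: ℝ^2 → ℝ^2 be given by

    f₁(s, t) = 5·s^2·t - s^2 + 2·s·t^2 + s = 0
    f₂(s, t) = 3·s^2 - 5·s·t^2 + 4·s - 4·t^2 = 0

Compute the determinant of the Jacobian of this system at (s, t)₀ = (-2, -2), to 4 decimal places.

-264.0000

J = [[10·s·t - 2·s + 2·t^2 + 1, 5·s^2 + 4·s·t], [6·s - 5·t^2 + 4, -10·s·t - 8·t]].
At the point, J = [[53.0000, 36.0000], [-28.0000, -24.0000]].
det J = -264.0000.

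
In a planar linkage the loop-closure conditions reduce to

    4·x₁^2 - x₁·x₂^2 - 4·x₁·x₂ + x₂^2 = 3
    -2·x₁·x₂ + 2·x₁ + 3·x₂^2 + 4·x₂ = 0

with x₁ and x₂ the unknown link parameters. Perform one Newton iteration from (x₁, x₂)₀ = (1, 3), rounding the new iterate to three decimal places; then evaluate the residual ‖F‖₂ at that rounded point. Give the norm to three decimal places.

At (1, 3): F = (-11.000, 35.000).
Jacobian J = [[8·x₁ - x₂^2 - 4·x₂, -2·x₁·x₂ - 4·x₁ + 2·x₂], [-2·x₂ + 2, -2·x₁ + 6·x₂ + 4]].
At the point, J = [[-13.000, -4.000], [-4.000, 20.000]] (det J = -276.000).
Solving J·Δ = −F gives Δ = (-0.290, -1.808).
Then the next iterate is (x₁, x₂)₁ = (0.710, 1.192).
Re-evaluating at (0.710, 1.192): F = (-3.95683, 8.75795), so ‖F‖₂ = 9.610.

9.610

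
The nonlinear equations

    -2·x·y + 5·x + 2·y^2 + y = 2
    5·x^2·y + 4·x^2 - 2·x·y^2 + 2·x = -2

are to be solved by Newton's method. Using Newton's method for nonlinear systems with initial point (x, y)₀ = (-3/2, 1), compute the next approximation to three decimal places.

At (-3/2, 1): F = (-3.500, 22.250).
Jacobian J = [[-2·y + 5, -2·x + 4·y + 1], [10·x·y + 8·x - 2·y^2 + 2, 5·x^2 - 4·x·y]].
At the point, J = [[3.000, 8.000], [-27.000, 17.250]] (det J = 267.750).
Solving J·Δ = −F gives Δ = (0.890, 0.104).
Then the next iterate is (x, y)₁ = (-0.610, 1.104).

(-0.610, 1.104)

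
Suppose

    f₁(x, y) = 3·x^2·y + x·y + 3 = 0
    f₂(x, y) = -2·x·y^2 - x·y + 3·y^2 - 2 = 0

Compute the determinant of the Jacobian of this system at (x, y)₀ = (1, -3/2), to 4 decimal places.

54.0000

J = [[6·x·y + y, 3·x^2 + x], [-2·y^2 - y, -4·x·y - x + 6·y]].
At the point, J = [[-10.5000, 4.0000], [-3.0000, -4.0000]].
det J = 54.0000.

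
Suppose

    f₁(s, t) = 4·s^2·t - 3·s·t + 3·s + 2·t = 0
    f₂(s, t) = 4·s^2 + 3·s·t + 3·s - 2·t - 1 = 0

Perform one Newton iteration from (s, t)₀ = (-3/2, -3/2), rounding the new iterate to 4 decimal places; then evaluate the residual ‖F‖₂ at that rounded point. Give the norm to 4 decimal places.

At (-3/2, -3/2): F = (-27.7500, 13.2500).
Jacobian J = [[8·s·t - 3·t + 3, 4·s^2 - 3·s + 2], [8·s + 3·t + 3, 3·s - 2]].
At the point, J = [[25.5000, 15.5000], [-13.5000, -6.5000]] (det J = 43.5000).
Solving J·Δ = −F gives Δ = (0.5747, 0.8448).
Then the next iterate is (s, t)₁ = (-0.9253, -0.6552).
Re-evaluating at (-0.9253, -0.6552): F = (-8.148946, 2.777990), so ‖F‖₂ = 8.6094.

8.6094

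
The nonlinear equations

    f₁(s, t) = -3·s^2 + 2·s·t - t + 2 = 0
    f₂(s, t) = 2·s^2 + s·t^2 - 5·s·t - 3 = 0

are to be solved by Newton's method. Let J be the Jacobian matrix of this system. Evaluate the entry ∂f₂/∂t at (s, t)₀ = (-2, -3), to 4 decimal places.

∂f₂/∂t = 2·s·t - 5·s.
At (-2, -3) this is 22.0000.

22.0000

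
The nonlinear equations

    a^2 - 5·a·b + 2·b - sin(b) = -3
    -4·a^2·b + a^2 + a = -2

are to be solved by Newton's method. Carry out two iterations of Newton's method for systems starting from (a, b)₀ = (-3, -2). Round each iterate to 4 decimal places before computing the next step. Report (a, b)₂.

(-1.3188, -0.6872)

At (-3, -2): F = (-21.090703, 80.0000).
Jacobian J = [[2·a - 5·b, -5·a - cos(b) + 2], [-8·a·b + 2·a + 1, -4·a^2]].
At the point, J = [[4.0000, 17.416147], [-53.0000, -36.0000]] (det J = 779.055782).
Solving J·Δ = −F gives Δ = (0.8138, 1.0241).
Then the next iterate is (a, b)₁ = (-2.1862, -0.9759).
Round to (-2.1862, -0.9759) and repeat: F = (-4.011686, 23.250411), J = [[0.5071, 12.370577], [-20.440501, -19.117882]].
Δ = (0.8674, 0.2887), so (a, b)₂ = (-1.3188, -0.6872).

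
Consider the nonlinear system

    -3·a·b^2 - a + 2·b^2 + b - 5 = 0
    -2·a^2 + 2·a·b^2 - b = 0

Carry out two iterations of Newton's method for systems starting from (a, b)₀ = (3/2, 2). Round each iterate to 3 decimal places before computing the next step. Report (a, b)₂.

(0.242, 1.710)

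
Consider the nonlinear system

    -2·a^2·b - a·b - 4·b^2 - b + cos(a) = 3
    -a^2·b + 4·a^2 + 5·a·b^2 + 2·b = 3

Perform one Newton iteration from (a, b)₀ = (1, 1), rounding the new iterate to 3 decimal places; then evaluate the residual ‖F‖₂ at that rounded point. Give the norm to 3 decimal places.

6.031

At (1, 1): F = (-10.45970, 7.000).
Jacobian J = [[-4·a·b - b - sin(a), -2·a^2 - a - 8·b - 1], [-2·a·b + 8·a + 5·b^2, -a^2 + 10·a·b + 2]].
At the point, J = [[-5.84147, -12.000], [11.000, 11.000]] (det J = 67.74382).
Solving J·Δ = −F gives Δ = (0.458, -1.095).
Then the next iterate is (a, b)₁ = (1.458, -0.095).
Re-evaluating at (1.458, -0.095): F = (-2.28614, 5.58080), so ‖F‖₂ = 6.031.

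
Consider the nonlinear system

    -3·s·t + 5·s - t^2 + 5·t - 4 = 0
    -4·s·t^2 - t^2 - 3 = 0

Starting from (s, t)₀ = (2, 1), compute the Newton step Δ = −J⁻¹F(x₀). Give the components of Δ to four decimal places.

At (2, 1): F = (4.0000, -12.0000).
Jacobian J = [[-3·t + 5, -3·s - 2·t + 5], [-4·t^2, -8·s·t - 2·t]].
At the point, J = [[2.0000, -3.0000], [-4.0000, -18.0000]] (det J = -48.0000).
Solving J·Δ = −F gives Δ = (-2.2500, -0.1667).

(-2.2500, -0.1667)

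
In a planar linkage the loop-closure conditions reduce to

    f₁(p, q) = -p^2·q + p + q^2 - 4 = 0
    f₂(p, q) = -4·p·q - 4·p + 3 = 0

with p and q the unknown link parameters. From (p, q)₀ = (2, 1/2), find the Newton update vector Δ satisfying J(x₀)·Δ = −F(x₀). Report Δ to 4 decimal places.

At (2, 1/2): F = (-3.7500, -9.0000).
Jacobian J = [[-2·p·q + 1, -p^2 + 2·q], [-4·q - 4, -4·p]].
At the point, J = [[-1.0000, -3.0000], [-6.0000, -8.0000]] (det J = -10.0000).
Solving J·Δ = −F gives Δ = (0.3000, -1.3500).

(0.3000, -1.3500)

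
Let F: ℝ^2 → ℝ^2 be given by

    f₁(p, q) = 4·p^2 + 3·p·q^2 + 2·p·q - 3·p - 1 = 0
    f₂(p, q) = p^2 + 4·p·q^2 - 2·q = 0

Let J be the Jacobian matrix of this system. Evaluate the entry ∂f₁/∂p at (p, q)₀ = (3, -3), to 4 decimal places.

∂f₁/∂p = 8·p + 3·q^2 + 2·q - 3.
At (3, -3) this is 42.0000.

42.0000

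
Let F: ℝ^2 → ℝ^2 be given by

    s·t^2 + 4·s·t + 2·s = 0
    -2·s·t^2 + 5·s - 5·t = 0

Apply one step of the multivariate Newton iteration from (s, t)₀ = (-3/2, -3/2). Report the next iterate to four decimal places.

(-0.4455, -0.9802)

At (-3/2, -3/2): F = (2.6250, 6.7500).
Jacobian J = [[t^2 + 4·t + 2, 2·s·t + 4·s], [-2·t^2 + 5, -4·s·t - 5]].
At the point, J = [[-1.7500, -1.5000], [0.5000, -14.0000]] (det J = 25.2500).
Solving J·Δ = −F gives Δ = (1.0545, 0.5198).
Then the next iterate is (s, t)₁ = (-0.4455, -0.9802).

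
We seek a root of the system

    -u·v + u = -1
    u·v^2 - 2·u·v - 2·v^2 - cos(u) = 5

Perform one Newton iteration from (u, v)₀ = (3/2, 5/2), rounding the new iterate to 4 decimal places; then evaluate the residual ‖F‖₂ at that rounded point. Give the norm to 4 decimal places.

6.2477

At (3/2, 5/2): F = (-1.2500, -15.695737).
Jacobian J = [[-v + 1, -u], [v^2 - 2·v + sin(u), 2·u·v - 2·u - 4·v]].
At the point, J = [[-1.5000, -1.5000], [2.247495, -5.5000]] (det J = 11.621242).
Solving J·Δ = −F gives Δ = (1.4343, -2.2677).
Then the next iterate is (u, v)₁ = (2.9343, 0.2323).
Re-evaluating at (2.9343, 0.2323): F = (3.252662, -5.334266), so ‖F‖₂ = 6.2477.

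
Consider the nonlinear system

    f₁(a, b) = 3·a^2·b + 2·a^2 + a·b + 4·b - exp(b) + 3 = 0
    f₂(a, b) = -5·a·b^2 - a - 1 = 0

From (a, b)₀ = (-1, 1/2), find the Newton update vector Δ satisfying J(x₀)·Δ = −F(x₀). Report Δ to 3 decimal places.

At (-1, 1/2): F = (6.35128, 1.250).
Jacobian J = [[6·a·b + 4·a + b, 3·a^2 + a - exp(b) + 4], [-5·b^2 - 1, -10·a·b]].
At the point, J = [[-6.500, 4.35128], [-2.250, 5.000]] (det J = -22.70962).
Solving J·Δ = −F gives Δ = (1.159, 0.271).

(1.159, 0.271)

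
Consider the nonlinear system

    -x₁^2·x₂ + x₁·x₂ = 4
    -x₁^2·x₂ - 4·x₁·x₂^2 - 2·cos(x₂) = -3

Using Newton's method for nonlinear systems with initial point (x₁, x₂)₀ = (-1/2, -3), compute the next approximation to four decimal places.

(-1.3647, 1.5845)

At (-1/2, -3): F = (-1.7500, 23.729985).
Jacobian J = [[-2·x₁·x₂ + x₂, -x₁^2 + x₁], [-2·x₁·x₂ - 4·x₂^2, -x₁^2 - 8·x₁·x₂ + 2·sin(x₂)]].
At the point, J = [[-6.0000, -0.7500], [-39.0000, -12.532240]] (det J = 45.943440).
Solving J·Δ = −F gives Δ = (-0.8647, 4.5845).
Then the next iterate is (x₁, x₂)₁ = (-1.3647, 1.5845).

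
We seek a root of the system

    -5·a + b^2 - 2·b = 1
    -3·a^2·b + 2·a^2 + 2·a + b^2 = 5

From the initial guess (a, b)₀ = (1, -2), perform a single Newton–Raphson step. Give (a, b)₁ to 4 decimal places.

(0.7203, -1.4336)

At (1, -2): F = (2.0000, 9.0000).
Jacobian J = [[-5, 2·b - 2], [-6·a·b + 4·a + 2, -3·a^2 + 2·b]].
At the point, J = [[-5.0000, -6.0000], [18.0000, -7.0000]] (det J = 143.0000).
Solving J·Δ = −F gives Δ = (-0.2797, 0.5664).
Then the next iterate is (a, b)₁ = (0.7203, -1.4336).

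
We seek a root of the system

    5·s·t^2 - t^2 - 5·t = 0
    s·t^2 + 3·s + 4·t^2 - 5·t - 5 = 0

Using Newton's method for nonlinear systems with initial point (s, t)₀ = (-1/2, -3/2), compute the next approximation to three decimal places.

(-0.712, -0.999)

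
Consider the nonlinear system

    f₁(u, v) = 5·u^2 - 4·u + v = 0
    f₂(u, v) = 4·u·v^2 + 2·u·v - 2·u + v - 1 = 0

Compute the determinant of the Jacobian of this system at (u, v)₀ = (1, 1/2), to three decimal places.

42.000

J = [[10·u - 4, 1], [4·v^2 + 2·v - 2, 8·u·v + 2·u + 1]].
At the point, J = [[6.000, 1.000], [0.000, 7.000]].
det J = 42.000.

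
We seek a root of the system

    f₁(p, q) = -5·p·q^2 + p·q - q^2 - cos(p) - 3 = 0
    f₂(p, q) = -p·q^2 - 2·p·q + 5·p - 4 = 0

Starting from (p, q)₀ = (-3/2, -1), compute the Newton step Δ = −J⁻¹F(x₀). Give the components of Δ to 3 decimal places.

At (-3/2, -1): F = (4.92926, -13.000).
Jacobian J = [[-5·q^2 + q + sin(p), -10·p·q + p - 2·q], [-q^2 - 2·q + 5, -2·p·q - 2·p]].
At the point, J = [[-6.99749, -14.500], [6.000, 0.000]] (det J = 87.000).
Solving J·Δ = −F gives Δ = (2.167, -0.706).

(2.167, -0.706)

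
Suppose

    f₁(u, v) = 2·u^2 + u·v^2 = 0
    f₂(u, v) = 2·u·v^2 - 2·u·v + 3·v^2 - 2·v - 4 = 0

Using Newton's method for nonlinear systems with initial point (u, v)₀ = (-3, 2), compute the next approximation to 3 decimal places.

At (-3, 2): F = (6.000, -8.000).
Jacobian J = [[4·u + v^2, 2·u·v], [2·v^2 - 2·v, 4·u·v - 2·u + 6·v - 2]].
At the point, J = [[-8.000, -12.000], [4.000, -8.000]] (det J = 112.000).
Solving J·Δ = −F gives Δ = (1.286, -0.357).
Then the next iterate is (u, v)₁ = (-1.714, 1.643).

(-1.714, 1.643)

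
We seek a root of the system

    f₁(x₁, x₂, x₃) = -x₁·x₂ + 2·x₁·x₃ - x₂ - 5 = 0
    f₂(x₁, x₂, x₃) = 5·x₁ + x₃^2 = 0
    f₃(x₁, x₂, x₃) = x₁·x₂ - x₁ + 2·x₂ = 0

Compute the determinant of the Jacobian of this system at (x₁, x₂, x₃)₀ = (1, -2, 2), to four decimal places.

J = [[-x₂ + 2·x₃, -x₁ - 1, 2·x₁], [5, 0, 2·x₃], [x₂ - 1, x₁ + 2, 0]].
At the point, J = [[6.0000, -2.0000, 2.0000], [5.0000, 0.0000, 4.0000], [-3.0000, 3.0000, 0.0000]].
det J = -18.0000.

-18.0000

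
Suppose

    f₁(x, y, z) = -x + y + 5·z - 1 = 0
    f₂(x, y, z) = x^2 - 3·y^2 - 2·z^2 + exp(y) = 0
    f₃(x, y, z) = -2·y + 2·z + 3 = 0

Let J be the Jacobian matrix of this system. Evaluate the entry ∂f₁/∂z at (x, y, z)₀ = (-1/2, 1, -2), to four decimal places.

5.0000

∂f₁/∂z = 5.
At (-1/2, 1, -2) this is 5.0000.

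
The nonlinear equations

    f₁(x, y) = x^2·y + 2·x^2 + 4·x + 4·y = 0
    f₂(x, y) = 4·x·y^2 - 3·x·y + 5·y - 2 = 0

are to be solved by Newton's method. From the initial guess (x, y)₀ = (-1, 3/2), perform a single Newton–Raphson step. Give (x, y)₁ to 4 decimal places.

At (-1, 3/2): F = (5.5000, 1.0000).
Jacobian J = [[2·x·y + 4·x + 4, x^2 + 4], [4·y^2 - 3·y, 8·x·y - 3·x + 5]].
At the point, J = [[-3.0000, 5.0000], [4.5000, -4.0000]] (det J = -10.5000).
Solving J·Δ = −F gives Δ = (-2.5714, -2.6429).
Then the next iterate is (x, y)₁ = (-3.5714, -1.1429).

(-3.5714, -1.1429)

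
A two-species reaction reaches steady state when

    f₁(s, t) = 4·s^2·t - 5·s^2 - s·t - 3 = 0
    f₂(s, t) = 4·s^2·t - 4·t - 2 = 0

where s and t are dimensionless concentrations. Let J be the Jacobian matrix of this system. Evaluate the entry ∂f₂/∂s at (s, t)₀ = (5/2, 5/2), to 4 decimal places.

∂f₂/∂s = 8·s·t.
At (5/2, 5/2) this is 50.0000.

50.0000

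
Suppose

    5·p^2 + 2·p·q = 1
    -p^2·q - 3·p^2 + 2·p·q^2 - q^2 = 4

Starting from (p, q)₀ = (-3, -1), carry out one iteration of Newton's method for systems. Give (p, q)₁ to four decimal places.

(-2.0000, 2.0000)

At (-3, -1): F = (50.0000, -29.0000).
Jacobian J = [[10·p + 2·q, 2·p], [-2·p·q - 6·p + 2·q^2, -p^2 + 4·p·q - 2·q]].
At the point, J = [[-32.0000, -6.0000], [14.0000, 5.0000]] (det J = -76.0000).
Solving J·Δ = −F gives Δ = (1.0000, 3.0000).
Then the next iterate is (p, q)₁ = (-2.0000, 2.0000).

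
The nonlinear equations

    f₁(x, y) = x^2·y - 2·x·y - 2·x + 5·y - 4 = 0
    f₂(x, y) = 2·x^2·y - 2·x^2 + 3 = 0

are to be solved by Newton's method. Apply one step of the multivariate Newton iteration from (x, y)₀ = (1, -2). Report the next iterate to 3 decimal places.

At (1, -2): F = (-14.000, -3.000).
Jacobian J = [[2·x·y - 2·y - 2, x^2 - 2·x + 5], [4·x·y - 4·x, 2·x^2]].
At the point, J = [[-2.000, 4.000], [-12.000, 2.000]] (det J = 44.000).
Solving J·Δ = −F gives Δ = (0.364, 3.682).
Then the next iterate is (x, y)₁ = (1.364, 1.682).

(1.364, 1.682)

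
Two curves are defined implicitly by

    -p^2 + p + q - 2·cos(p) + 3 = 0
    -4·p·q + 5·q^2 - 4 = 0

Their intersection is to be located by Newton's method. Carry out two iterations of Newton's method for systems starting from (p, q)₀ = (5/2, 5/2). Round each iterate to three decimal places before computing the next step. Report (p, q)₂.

(3.450, 3.014)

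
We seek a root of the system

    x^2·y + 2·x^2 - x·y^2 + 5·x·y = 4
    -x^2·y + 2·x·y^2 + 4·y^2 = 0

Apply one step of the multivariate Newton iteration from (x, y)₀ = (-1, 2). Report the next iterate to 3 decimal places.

(-4.000, 6.286)

At (-1, 2): F = (-6.000, 6.000).
Jacobian J = [[2·x·y + 4·x - y^2 + 5·y, x^2 - 2·x·y + 5·x], [-2·x·y + 2·y^2, -x^2 + 4·x·y + 8·y]].
At the point, J = [[-2.000, 0.000], [12.000, 7.000]] (det J = -14.000).
Solving J·Δ = −F gives Δ = (-3.000, 4.286).
Then the next iterate is (x, y)₁ = (-4.000, 6.286).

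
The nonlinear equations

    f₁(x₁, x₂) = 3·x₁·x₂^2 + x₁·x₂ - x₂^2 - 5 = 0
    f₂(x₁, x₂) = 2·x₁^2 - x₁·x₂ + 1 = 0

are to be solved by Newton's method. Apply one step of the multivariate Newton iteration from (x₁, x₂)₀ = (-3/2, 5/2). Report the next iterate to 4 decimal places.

(-0.5515, 1.7079)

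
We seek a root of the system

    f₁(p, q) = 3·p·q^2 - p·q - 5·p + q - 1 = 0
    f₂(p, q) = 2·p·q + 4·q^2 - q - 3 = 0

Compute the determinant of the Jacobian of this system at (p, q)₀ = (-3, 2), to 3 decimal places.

J = [[3·q^2 - q - 5, 6·p·q - p + 1], [2·q, 2·p + 8·q - 1]].
At the point, J = [[5.000, -32.000], [4.000, 9.000]].
det J = 173.000.

173.000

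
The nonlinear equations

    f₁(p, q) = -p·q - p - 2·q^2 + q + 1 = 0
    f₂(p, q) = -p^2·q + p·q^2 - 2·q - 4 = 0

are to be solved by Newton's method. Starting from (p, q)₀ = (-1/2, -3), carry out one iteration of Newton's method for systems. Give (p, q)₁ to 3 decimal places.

(-0.401, -1.459)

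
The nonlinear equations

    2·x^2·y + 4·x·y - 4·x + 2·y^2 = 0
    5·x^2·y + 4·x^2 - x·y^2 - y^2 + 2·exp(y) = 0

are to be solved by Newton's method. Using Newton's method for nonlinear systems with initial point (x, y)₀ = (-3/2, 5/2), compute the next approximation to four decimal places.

(-1.5991, 0.6598)

At (-3/2, 5/2): F = (14.7500, 64.614988).
Jacobian J = [[4·x·y + 4·y - 4, 2·x^2 + 4·x + 4·y], [10·x·y + 8·x - y^2, 5·x^2 - 2·x·y - 2·y + 2·exp(y)]].
At the point, J = [[-9.0000, 8.5000], [-55.7500, 38.114988]] (det J = 130.840109).
Solving J·Δ = −F gives Δ = (-0.0991, -1.8402).
Then the next iterate is (x, y)₁ = (-1.5991, 0.6598).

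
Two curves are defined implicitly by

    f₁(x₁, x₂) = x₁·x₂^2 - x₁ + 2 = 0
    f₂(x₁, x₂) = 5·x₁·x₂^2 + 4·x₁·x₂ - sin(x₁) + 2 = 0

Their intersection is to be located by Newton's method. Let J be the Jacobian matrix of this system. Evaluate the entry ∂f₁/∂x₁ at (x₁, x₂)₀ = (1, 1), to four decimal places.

0.0000

∂f₁/∂x₁ = x₂^2 - 1.
At (1, 1) this is 0.0000.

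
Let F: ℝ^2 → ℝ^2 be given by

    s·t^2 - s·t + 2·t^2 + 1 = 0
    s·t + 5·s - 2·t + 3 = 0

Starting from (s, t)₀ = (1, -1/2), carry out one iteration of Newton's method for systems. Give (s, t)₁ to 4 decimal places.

At (1, -1/2): F = (2.2500, 8.5000).
Jacobian J = [[t^2 - t, 2·s·t - s + 4·t], [t + 5, s - 2]].
At the point, J = [[0.7500, -4.0000], [4.5000, -1.0000]] (det J = 17.2500).
Solving J·Δ = −F gives Δ = (-1.8406, 0.2174).
Then the next iterate is (s, t)₁ = (-0.8406, -0.2826).

(-0.8406, -0.2826)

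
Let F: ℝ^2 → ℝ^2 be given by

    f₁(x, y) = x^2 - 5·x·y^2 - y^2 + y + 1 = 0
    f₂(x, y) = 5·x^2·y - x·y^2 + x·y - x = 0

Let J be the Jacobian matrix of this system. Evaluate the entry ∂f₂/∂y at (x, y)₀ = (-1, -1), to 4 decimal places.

2.0000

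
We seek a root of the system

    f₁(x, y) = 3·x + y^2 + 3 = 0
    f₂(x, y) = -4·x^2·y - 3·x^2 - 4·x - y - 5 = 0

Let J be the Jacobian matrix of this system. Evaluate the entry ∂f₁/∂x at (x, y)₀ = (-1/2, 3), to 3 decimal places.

∂f₁/∂x = 3.
At (-1/2, 3) this is 3.000.

3.000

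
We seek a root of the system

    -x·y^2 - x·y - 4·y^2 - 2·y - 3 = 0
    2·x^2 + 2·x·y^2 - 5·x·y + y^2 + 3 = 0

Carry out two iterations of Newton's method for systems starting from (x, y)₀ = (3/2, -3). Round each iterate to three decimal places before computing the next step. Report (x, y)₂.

(0.397, -0.853)

At (3/2, -3): F = (-42.000, 66.000).
Jacobian J = [[-y^2 - y, -2·x·y - x - 8·y - 2], [4·x + 2·y^2 - 5·y, 4·x·y - 5·x + 2·y]].
At the point, J = [[-6.000, 29.500], [39.000, -31.500]] (det J = -961.500).
Solving J·Δ = −F gives Δ = (-0.649, 1.292).
Then the next iterate is (x, y)₁ = (0.851, -1.708).
Round to (0.851, -1.708) and repeat: F = (-12.28214, 19.59839), J = [[-1.20926, 13.72002], [17.77853, -13.48503]].
Δ = (-0.454, 0.855), so (x, y)₂ = (0.397, -0.853).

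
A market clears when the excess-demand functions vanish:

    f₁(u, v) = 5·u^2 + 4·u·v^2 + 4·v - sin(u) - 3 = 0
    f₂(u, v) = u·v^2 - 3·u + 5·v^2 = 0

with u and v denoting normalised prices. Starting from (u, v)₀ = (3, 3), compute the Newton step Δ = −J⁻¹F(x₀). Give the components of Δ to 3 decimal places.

(-1.080, -1.177)

At (3, 3): F = (161.85888, 63.000).
Jacobian J = [[10·u + 4·v^2 - cos(u), 8·u·v + 4], [v^2 - 3, 2·u·v + 10·v]].
At the point, J = [[66.98999, 76.000], [6.000, 48.000]] (det J = 2759.51964).
Solving J·Δ = −F gives Δ = (-1.080, -1.177).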